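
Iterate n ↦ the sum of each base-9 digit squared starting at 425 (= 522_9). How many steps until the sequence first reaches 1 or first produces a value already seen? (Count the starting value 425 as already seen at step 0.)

7

425 = (5,2,2)_9 → 5² + 2² + 2² = 33
33 = (3,6)_9 → 3² + 6² = 45
45 = (5,0)_9 → 5² + 0² = 25
25 = (2,7)_9 → 2² + 7² = 53
53 = (5,8)_9 → 5² + 8² = 89
89 = (1,0,8)_9 → 1² + 0² + 8² = 65
65 = (7,2)_9 → 7² + 2² = 53  — 53 repeats.
That took 7 steps.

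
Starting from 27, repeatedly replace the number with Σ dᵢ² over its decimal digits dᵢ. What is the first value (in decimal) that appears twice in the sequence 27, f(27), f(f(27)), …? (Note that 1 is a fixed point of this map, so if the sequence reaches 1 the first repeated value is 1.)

89

27 → 53
53 → 34
34 → 25
25 → 29
29 → 85
85 → 89
89 → 145
145 → 42
42 → 20
20 → 4
4 → 16
16 → 37
37 → 58
58 → 89  — 89 already appeared earlier.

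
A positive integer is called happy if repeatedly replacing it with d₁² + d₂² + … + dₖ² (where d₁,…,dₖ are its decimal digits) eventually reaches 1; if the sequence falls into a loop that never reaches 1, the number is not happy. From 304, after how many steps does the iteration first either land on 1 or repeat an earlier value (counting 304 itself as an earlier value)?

12

304 → 3² + 0² + 4² = 25
25 → 2² + 5² = 29
29 → 2² + 9² = 85
85 → 8² + 5² = 89
89 → 8² + 9² = 145
145 → 1² + 4² + 5² = 42
42 → 4² + 2² = 20
20 → 2² + 0² = 4
4 → 4² = 16
16 → 1² + 6² = 37
37 → 3² + 7² = 58
58 → 5² + 8² = 89  — 89 repeats.
That took 12 steps.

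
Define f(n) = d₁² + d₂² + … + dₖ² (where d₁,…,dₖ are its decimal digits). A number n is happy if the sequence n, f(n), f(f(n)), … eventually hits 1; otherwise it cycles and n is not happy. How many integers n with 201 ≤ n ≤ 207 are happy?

201: 201 → 5 → 25 → 29 → 85 → 89 → 145 → 42 → 20 → 4 → 16 → 37 → 58 → 89  — not happy
202: 202 → 8 → 64 → 52 → 29 → 85 → 89 → 145 → 42 → 20 → 4 → 16 → 37 → 58 → 89  — not happy
203: 203 → 13 → 10 → 1  — happy
204: 204 → 20 → 4 → 16 → 37 → 58 → 89 → 145 → 42 → 20  — not happy
205: 205 → 29 → 85 → 89 → 145 → 42 → 20 → 4 → 16 → 37 → 58 → 89  — not happy
206: 206 → 40 → 16 → 37 → 58 → 89 → 145 → 42 → 20 → 4 → 16  — not happy
207: 207 → 53 → 34 → 25 → 29 → 85 → 89 → 145 → 42 → 20 → 4 → 16 → 37 → 58 → 89  — not happy
happy: 203

1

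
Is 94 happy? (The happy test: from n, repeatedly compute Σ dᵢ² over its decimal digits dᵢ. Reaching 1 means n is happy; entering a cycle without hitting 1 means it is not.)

happy

94 → 9² + 4² = 81 + 16 = 97
97 → 9² + 7² = 81 + 49 = 130
130 → 1² + 3² + 0² = 1 + 9 + 0 = 10
10 → 1² + 0² = 1 + 0 = 1  — reached 1.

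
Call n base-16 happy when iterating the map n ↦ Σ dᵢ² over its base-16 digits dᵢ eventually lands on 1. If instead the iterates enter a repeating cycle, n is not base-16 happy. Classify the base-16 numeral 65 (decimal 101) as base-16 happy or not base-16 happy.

not base-16 happy

101 = (6,5)_16 → 6² + 5² = 36 + 25 = 61
61 = (3,13)_16 → 3² + 13² = 9 + 169 = 178
178 = (11,2)_16 → 11² + 2² = 121 + 4 = 125
125 = (7,13)_16 → 7² + 13² = 49 + 169 = 218
218 = (13,10)_16 → 13² + 10² = 169 + 100 = 269
269 = (1,0,13)_16 → 1² + 0² + 13² = 1 + 0 + 169 = 170
170 = (10,10)_16 → 10² + 10² = 100 + 100 = 200
200 = (12,8)_16 → 12² + 8² = 144 + 64 = 208
208 = (13,0)_16 → 13² + 0² = 169 + 0 = 169
169 = (10,9)_16 → 10² + 9² = 100 + 81 = 181
181 = (11,5)_16 → 11² + 5² = 121 + 25 = 146
146 = (9,2)_16 → 9² + 2² = 81 + 4 = 85
85 = (5,5)_16 → 5² + 5² = 25 + 25 = 50
50 = (3,2)_16 → 3² + 2² = 9 + 4 = 13
13 = (13)_16 → 13² = 169  — 169 already seen; the sequence cycles without reaching 1.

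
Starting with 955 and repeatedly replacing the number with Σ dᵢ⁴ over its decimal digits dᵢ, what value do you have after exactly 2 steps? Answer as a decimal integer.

955 → 9⁴ + 5⁴ + 5⁴ = 6561 + 625 + 625 = 7811
7811 → 7⁴ + 8⁴ + 1⁴ + 1⁴ = 2401 + 4096 + 1 + 1 = 6499

6499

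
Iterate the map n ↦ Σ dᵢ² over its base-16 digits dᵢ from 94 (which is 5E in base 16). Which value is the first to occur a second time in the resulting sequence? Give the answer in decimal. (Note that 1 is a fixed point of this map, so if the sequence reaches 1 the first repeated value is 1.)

94 = (5,14)_16 → 5² + 14² = 25 + 196 = 221
221 = (13,13)_16 → 13² + 13² = 169 + 169 = 338
338 = (1,5,2)_16 → 1² + 5² + 2² = 1 + 25 + 4 = 30
30 = (1,14)_16 → 1² + 14² = 1 + 196 = 197
197 = (12,5)_16 → 12² + 5² = 144 + 25 = 169
169 = (10,9)_16 → 10² + 9² = 100 + 81 = 181
181 = (11,5)_16 → 11² + 5² = 121 + 25 = 146
146 = (9,2)_16 → 9² + 2² = 81 + 4 = 85
85 = (5,5)_16 → 5² + 5² = 25 + 25 = 50
50 = (3,2)_16 → 3² + 2² = 9 + 4 = 13
13 = (13)_16 → 13² = 169  — 169 already appeared earlier.

169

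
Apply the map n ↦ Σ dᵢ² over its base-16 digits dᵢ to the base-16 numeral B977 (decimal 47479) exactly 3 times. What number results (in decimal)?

106

47479 = (11,9,7,7)_16 → 11² + 9² + 7² + 7² = 300
300 = (1,2,12)_16 → 1² + 2² + 12² = 149
149 = (9,5)_16 → 9² + 5² = 106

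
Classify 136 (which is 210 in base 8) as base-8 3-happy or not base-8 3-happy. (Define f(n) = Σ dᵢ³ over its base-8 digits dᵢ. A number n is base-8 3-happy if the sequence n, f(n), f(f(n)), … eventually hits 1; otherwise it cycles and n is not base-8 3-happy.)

base-8 3-happy

136 = (2,1,0)_8 → 9
9 = (1,1)_8 → 2
2 = (2)_8 → 8
8 = (1,0)_8 → 1  — reached 1.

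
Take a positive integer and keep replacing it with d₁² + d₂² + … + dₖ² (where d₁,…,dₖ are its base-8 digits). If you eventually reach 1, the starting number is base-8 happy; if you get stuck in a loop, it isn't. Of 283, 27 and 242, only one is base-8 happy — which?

27

283: 283 → 34 → 20 → 20  — repeats 20 (not base-8 happy)
27: 27 → 18 → 8 → 1  — reaches 1 (base-8 happy)
242: 242 → 49 → 37 → 41 → 26 → 13 → 26  — repeats 26 (not base-8 happy)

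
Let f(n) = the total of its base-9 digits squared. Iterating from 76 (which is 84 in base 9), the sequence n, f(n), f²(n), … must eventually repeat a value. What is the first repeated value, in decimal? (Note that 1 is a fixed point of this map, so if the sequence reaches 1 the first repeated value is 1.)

76 = (8,4)_9 → 8² + 4² = 80
80 = (8,8)_9 → 8² + 8² = 128
128 = (1,5,2)_9 → 1² + 5² + 2² = 30
30 = (3,3)_9 → 3² + 3² = 18
18 = (2,0)_9 → 2² + 0² = 4
4 = (4)_9 → 4² = 16
16 = (1,7)_9 → 1² + 7² = 50
50 = (5,5)_9 → 5² + 5² = 50  — 50 already appeared earlier.

50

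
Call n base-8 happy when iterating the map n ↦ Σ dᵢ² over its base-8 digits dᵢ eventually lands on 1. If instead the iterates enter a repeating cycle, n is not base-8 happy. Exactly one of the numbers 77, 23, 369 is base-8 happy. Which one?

77

77: 77 → 27 → 18 → 8 → 1  — reaches 1 (base-8 happy)
23: 23 → 53 → 61 → 74 → 6 → 36 → 32 → 16 → 4 → 16  — repeats 16 (not base-8 happy)
369: 369 → 62 → 85 → 30 → 45 → 50 → 40 → 25 → 10 → 5 → 25  — repeats 25 (not base-8 happy)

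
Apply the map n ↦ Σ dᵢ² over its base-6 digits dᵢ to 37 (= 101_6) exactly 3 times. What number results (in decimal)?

16

37 = (1,0,1)_6 → 1² + 0² + 1² = 2
2 = (2)_6 → 2² = 4
4 = (4)_6 → 4² = 16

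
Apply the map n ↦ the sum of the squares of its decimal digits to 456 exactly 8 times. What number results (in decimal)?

37

456 → 4² + 5² + 6² = 77
77 → 7² + 7² = 98
98 → 9² + 8² = 145
145 → 1² + 4² + 5² = 42
42 → 4² + 2² = 20
20 → 2² + 0² = 4
4 → 4² = 16
16 → 1² + 6² = 37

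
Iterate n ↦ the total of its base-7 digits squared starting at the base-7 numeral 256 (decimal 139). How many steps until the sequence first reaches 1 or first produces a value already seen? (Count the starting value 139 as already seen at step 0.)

5

139 = (2,5,6)_7 → 2² + 5² + 6² = 4 + 25 + 36 = 65
65 = (1,2,2)_7 → 1² + 2² + 2² = 1 + 4 + 4 = 9
9 = (1,2)_7 → 1² + 2² = 1 + 4 = 5
5 = (5)_7 → 5² = 25
25 = (3,4)_7 → 3² + 4² = 9 + 16 = 25  — 25 repeats.
That took 5 steps.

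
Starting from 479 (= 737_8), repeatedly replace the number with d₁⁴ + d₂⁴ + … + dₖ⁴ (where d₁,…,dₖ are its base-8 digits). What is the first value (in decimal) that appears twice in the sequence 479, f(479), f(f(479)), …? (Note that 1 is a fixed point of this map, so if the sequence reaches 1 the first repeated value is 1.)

16

479 = (7,3,7)_8 → 4883
4883 = (1,1,4,2,3)_8 → 355
355 = (5,4,3)_8 → 962
962 = (1,7,0,2)_8 → 2418
2418 = (4,5,6,2)_8 → 2193
2193 = (4,2,2,1)_8 → 289
289 = (4,4,1)_8 → 513
513 = (1,0,0,1)_8 → 2
2 = (2)_8 → 16
16 = (2,0)_8 → 16  — 16 already appeared earlier.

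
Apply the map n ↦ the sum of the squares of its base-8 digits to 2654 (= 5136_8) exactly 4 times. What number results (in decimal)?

2654 = (5,1,3,6)_8 → 5² + 1² + 3² + 6² = 25 + 1 + 9 + 36 = 71
71 = (1,0,7)_8 → 1² + 0² + 7² = 1 + 0 + 49 = 50
50 = (6,2)_8 → 6² + 2² = 36 + 4 = 40
40 = (5,0)_8 → 5² + 0² = 25 + 0 = 25

25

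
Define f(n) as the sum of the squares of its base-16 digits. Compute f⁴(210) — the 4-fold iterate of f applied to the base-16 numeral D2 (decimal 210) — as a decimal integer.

210 = (13,2)_16 → 173
173 = (10,13)_16 → 269
269 = (1,0,13)_16 → 170
170 = (10,10)_16 → 200

200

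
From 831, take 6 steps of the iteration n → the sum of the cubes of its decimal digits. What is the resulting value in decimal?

831 → 8³ + 3³ + 1³ = 540
540 → 5³ + 4³ + 0³ = 189
189 → 1³ + 8³ + 9³ = 1242
1242 → 1³ + 2³ + 4³ + 2³ = 81
81 → 8³ + 1³ = 513
513 → 5³ + 1³ + 3³ = 153

153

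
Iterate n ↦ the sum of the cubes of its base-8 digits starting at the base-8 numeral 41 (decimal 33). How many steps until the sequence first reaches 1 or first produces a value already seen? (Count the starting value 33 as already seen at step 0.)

4

33 = (4,1)_8 → 4³ + 1³ = 65
65 = (1,0,1)_8 → 1³ + 0³ + 1³ = 2
2 = (2)_8 → 2³ = 8
8 = (1,0)_8 → 1³ + 0³ = 1  — reached 1.
That took 4 steps.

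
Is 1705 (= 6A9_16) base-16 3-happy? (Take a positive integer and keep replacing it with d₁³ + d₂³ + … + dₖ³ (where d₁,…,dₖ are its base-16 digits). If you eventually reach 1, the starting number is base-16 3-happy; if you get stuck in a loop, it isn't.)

1705 = (6,10,9)_16 → 6³ + 10³ + 9³ = 1945
1945 = (7,9,9)_16 → 7³ + 9³ + 9³ = 1801
1801 = (7,0,9)_16 → 7³ + 0³ + 9³ = 1072
1072 = (4,3,0)_16 → 4³ + 3³ + 0³ = 91
91 = (5,11)_16 → 5³ + 11³ = 1456
1456 = (5,11,0)_16 → 5³ + 11³ + 0³ = 1456  — 1456 already seen; the sequence cycles without reaching 1.

not base-16 3-happy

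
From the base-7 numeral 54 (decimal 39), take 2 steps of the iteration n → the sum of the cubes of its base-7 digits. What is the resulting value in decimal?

243

39 = (5,4)_7 → 5³ + 4³ = 189
189 = (3,6,0)_7 → 3³ + 6³ + 0³ = 243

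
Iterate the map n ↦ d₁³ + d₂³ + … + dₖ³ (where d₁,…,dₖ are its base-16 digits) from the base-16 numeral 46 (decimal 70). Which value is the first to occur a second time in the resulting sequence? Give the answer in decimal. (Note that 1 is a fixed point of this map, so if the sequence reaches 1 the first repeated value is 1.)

70 = (4,6)_16 → 4³ + 6³ = 64 + 216 = 280
280 = (1,1,8)_16 → 1³ + 1³ + 8³ = 1 + 1 + 512 = 514
514 = (2,0,2)_16 → 2³ + 0³ + 2³ = 8 + 0 + 8 = 16
16 = (1,0)_16 → 1³ + 0³ = 1 + 0 = 1  — reached the fixed point 1.
1 → 1, so 1 is the first repeated value.

1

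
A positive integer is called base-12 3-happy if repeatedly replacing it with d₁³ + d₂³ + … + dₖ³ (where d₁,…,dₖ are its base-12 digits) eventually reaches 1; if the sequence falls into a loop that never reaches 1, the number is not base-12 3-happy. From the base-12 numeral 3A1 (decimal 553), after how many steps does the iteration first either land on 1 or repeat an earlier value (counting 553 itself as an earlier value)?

553 = (3,10,1)_12 → 3³ + 10³ + 1³ = 1028
1028 = (7,1,8)_12 → 7³ + 1³ + 8³ = 856
856 = (5,11,4)_12 → 5³ + 11³ + 4³ = 1520
1520 = (10,6,8)_12 → 10³ + 6³ + 8³ = 1728
1728 = (1,0,0,0)_12 → 1³ + 0³ + 0³ + 0³ = 1  — reached 1.
That took 5 steps.

5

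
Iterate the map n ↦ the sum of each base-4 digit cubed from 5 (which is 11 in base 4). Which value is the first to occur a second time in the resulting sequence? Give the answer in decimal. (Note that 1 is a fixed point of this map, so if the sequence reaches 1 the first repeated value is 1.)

5 = (1,1)_4 → 2
2 = (2)_4 → 8
8 = (2,0)_4 → 8  — 8 already appeared earlier.

8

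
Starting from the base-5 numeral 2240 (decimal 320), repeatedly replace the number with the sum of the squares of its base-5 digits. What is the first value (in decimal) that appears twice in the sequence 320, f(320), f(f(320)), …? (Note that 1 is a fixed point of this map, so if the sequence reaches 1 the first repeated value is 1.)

320 = (2,2,4,0)_5 → 2² + 2² + 4² + 0² = 24
24 = (4,4)_5 → 4² + 4² = 32
32 = (1,1,2)_5 → 1² + 1² + 2² = 6
6 = (1,1)_5 → 1² + 1² = 2
2 = (2)_5 → 2² = 4
4 = (4)_5 → 4² = 16
16 = (3,1)_5 → 3² + 1² = 10
10 = (2,0)_5 → 2² + 0² = 4  — 4 already appeared earlier.

4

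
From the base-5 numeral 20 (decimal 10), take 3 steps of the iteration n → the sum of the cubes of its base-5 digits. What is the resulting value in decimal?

10 = (2,0)_5 → 2³ + 0³ = 8
8 = (1,3)_5 → 1³ + 3³ = 28
28 = (1,0,3)_5 → 1³ + 0³ + 3³ = 28

28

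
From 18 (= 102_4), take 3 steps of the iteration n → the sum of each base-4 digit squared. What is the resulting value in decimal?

4

18 = (1,0,2)_4 → 5
5 = (1,1)_4 → 2
2 = (2)_4 → 4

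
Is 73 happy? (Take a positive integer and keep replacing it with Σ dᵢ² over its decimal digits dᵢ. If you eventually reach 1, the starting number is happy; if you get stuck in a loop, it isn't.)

73 → 58
58 → 89
89 → 145
145 → 42
42 → 20
20 → 4
4 → 16
16 → 37
37 → 58  — 58 already seen; the sequence cycles without reaching 1.

not happy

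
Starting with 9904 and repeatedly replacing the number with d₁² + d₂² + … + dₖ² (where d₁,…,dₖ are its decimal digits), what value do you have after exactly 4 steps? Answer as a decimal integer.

9904 → 9² + 9² + 0² + 4² = 178
178 → 1² + 7² + 8² = 114
114 → 1² + 1² + 4² = 18
18 → 1² + 8² = 65

65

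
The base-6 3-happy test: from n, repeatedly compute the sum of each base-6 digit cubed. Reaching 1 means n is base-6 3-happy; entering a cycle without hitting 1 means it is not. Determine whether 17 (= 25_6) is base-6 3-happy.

base-6 3-happy

17 = (2,5)_6 → 133
133 = (3,4,1)_6 → 92
92 = (2,3,2)_6 → 43
43 = (1,1,1)_6 → 3
3 = (3)_6 → 27
27 = (4,3)_6 → 91
91 = (2,3,1)_6 → 36
36 = (1,0,0)_6 → 1  — reached 1.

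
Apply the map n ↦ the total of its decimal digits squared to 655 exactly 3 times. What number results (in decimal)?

655 → 6² + 5² + 5² = 36 + 25 + 25 = 86
86 → 8² + 6² = 64 + 36 = 100
100 → 1² + 0² + 0² = 1 + 0 + 0 = 1

1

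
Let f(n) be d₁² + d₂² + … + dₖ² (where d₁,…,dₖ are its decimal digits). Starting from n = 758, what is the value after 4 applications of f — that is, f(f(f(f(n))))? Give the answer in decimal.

61

758 → 7² + 5² + 8² = 138
138 → 1² + 3² + 8² = 74
74 → 7² + 4² = 65
65 → 6² + 5² = 61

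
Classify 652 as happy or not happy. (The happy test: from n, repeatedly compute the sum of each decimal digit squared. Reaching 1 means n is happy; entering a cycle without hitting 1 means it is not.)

652 → 6² + 5² + 2² = 36 + 25 + 4 = 65
65 → 6² + 5² = 36 + 25 = 61
61 → 6² + 1² = 36 + 1 = 37
37 → 3² + 7² = 9 + 49 = 58
58 → 5² + 8² = 25 + 64 = 89
89 → 8² + 9² = 64 + 81 = 145
145 → 1² + 4² + 5² = 1 + 16 + 25 = 42
42 → 4² + 2² = 16 + 4 = 20
20 → 2² + 0² = 4 + 0 = 4
4 → 4² = 16
16 → 1² + 6² = 1 + 36 = 37  — 37 already seen; the sequence cycles without reaching 1.

not happy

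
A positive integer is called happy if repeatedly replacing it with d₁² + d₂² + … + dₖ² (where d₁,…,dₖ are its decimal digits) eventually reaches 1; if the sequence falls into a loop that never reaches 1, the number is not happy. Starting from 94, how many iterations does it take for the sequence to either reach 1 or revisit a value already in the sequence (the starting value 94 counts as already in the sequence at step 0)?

94 → 9² + 4² = 97
97 → 9² + 7² = 130
130 → 1² + 3² + 0² = 10
10 → 1² + 0² = 1  — reached 1.
That took 4 steps.

4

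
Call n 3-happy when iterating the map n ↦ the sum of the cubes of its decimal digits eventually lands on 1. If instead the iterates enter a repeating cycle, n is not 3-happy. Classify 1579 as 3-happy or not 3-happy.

3-happy

1579 → 1³ + 5³ + 7³ + 9³ = 1 + 125 + 343 + 729 = 1198
1198 → 1³ + 1³ + 9³ + 8³ = 1 + 1 + 729 + 512 = 1243
1243 → 1³ + 2³ + 4³ + 3³ = 1 + 8 + 64 + 27 = 100
100 → 1³ + 0³ + 0³ = 1 + 0 + 0 = 1  — reached 1.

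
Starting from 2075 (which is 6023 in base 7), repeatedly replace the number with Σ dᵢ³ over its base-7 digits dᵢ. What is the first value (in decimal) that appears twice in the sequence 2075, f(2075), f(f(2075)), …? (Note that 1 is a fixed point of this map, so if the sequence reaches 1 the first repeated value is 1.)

2075 = (6,0,2,3)_7 → 6³ + 0³ + 2³ + 3³ = 216 + 0 + 8 + 27 = 251
251 = (5,0,6)_7 → 5³ + 0³ + 6³ = 125 + 0 + 216 = 341
341 = (6,6,5)_7 → 6³ + 6³ + 5³ = 216 + 216 + 125 = 557
557 = (1,4,2,4)_7 → 1³ + 4³ + 2³ + 4³ = 1 + 64 + 8 + 64 = 137
137 = (2,5,4)_7 → 2³ + 5³ + 4³ = 8 + 125 + 64 = 197
197 = (4,0,1)_7 → 4³ + 0³ + 1³ = 64 + 0 + 1 = 65
65 = (1,2,2)_7 → 1³ + 2³ + 2³ = 1 + 8 + 8 = 17
17 = (2,3)_7 → 2³ + 3³ = 8 + 27 = 35
35 = (5,0)_7 → 5³ + 0³ = 125 + 0 = 125
125 = (2,3,6)_7 → 2³ + 3³ + 6³ = 8 + 27 + 216 = 251  — 251 already appeared earlier.

251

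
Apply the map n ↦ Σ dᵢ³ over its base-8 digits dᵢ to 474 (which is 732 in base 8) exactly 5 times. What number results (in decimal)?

559

474 = (7,3,2)_8 → 7³ + 3³ + 2³ = 343 + 27 + 8 = 378
378 = (5,7,2)_8 → 5³ + 7³ + 2³ = 125 + 343 + 8 = 476
476 = (7,3,4)_8 → 7³ + 3³ + 4³ = 343 + 27 + 64 = 434
434 = (6,6,2)_8 → 6³ + 6³ + 2³ = 216 + 216 + 8 = 440
440 = (6,7,0)_8 → 6³ + 7³ + 0³ = 216 + 343 + 0 = 559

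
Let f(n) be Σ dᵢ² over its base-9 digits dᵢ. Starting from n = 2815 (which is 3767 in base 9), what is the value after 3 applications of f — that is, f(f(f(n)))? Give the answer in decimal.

9

2815 = (3,7,6,7)_9 → 3² + 7² + 6² + 7² = 143
143 = (1,6,8)_9 → 1² + 6² + 8² = 101
101 = (1,2,2)_9 → 1² + 2² + 2² = 9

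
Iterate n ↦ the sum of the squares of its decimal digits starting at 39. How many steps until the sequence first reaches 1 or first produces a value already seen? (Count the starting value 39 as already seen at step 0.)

39 → 90
90 → 81
81 → 65
65 → 61
61 → 37
37 → 58
58 → 89
89 → 145
145 → 42
42 → 20
20 → 4
4 → 16
16 → 37  — 37 repeats.
That took 13 steps.

13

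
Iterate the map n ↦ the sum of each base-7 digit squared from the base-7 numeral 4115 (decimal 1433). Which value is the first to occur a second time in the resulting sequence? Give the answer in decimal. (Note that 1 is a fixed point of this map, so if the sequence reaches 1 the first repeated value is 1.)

1433 = (4,1,1,5)_7 → 4² + 1² + 1² + 5² = 16 + 1 + 1 + 25 = 43
43 = (6,1)_7 → 6² + 1² = 36 + 1 = 37
37 = (5,2)_7 → 5² + 2² = 25 + 4 = 29
29 = (4,1)_7 → 4² + 1² = 16 + 1 = 17
17 = (2,3)_7 → 2² + 3² = 4 + 9 = 13
13 = (1,6)_7 → 1² + 6² = 1 + 36 = 37  — 37 already appeared earlier.

37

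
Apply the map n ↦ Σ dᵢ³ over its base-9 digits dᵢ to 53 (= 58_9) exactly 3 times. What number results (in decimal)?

271

53 = (5,8)_9 → 5³ + 8³ = 637
637 = (7,7,7)_9 → 7³ + 7³ + 7³ = 1029
1029 = (1,3,6,3)_9 → 1³ + 3³ + 6³ + 3³ = 271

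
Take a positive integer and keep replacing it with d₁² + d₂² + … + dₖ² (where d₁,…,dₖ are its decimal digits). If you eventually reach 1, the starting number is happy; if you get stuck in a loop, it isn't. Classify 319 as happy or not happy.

319 → 91
91 → 82
82 → 68
68 → 100
100 → 1  — reached 1.

happy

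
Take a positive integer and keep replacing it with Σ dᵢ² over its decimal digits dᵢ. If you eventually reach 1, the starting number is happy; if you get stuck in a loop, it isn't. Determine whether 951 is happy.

951 → 9² + 5² + 1² = 81 + 25 + 1 = 107
107 → 1² + 0² + 7² = 1 + 0 + 49 = 50
50 → 5² + 0² = 25 + 0 = 25
25 → 2² + 5² = 4 + 25 = 29
29 → 2² + 9² = 4 + 81 = 85
85 → 8² + 5² = 64 + 25 = 89
89 → 8² + 9² = 64 + 81 = 145
145 → 1² + 4² + 5² = 1 + 16 + 25 = 42
42 → 4² + 2² = 16 + 4 = 20
20 → 2² + 0² = 4 + 0 = 4
4 → 4² = 16
16 → 1² + 6² = 1 + 36 = 37
37 → 3² + 7² = 9 + 49 = 58
58 → 5² + 8² = 25 + 64 = 89  — 89 already seen; the sequence cycles without reaching 1.

not happy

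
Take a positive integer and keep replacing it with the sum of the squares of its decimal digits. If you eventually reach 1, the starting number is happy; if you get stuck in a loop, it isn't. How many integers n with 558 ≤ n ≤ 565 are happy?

558: 558 → 114 → 18 → 65 → 61 → 37 → 58 → 89 → 145 → 42 → 20 → 4 → 16 → 37  — not happy
559: 559 → 131 → 11 → 2 → 4 → 16 → 37 → 58 → 89 → 145 → 42 → 20 → 4  — not happy
560: 560 → 61 → 37 → 58 → 89 → 145 → 42 → 20 → 4 → 16 → 37  — not happy
561: 561 → 62 → 40 → 16 → 37 → 58 → 89 → 145 → 42 → 20 → 4 → 16  — not happy
562: 562 → 65 → 61 → 37 → 58 → 89 → 145 → 42 → 20 → 4 → 16 → 37  — not happy
563: 563 → 70 → 49 → 97 → 130 → 10 → 1  — happy
564: 564 → 77 → 98 → 145 → 42 → 20 → 4 → 16 → 37 → 58 → 89 → 145  — not happy
565: 565 → 86 → 100 → 1  — happy
happy: 563, 565

2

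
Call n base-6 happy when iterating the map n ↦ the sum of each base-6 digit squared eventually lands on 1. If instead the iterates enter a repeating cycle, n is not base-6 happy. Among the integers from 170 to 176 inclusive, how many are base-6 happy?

170: 170 → 36 → 1  (reaches 1)
171: 171 → 41 → 26 → 20 → 13 → 5 → 25 → 17 → 29 → 41  (repeats 41)
172: 172 → 48 → 5 → 25 → 17 → 29 → 41 → 26 → 20 → 13 → 5  (repeats 5)
173: 173 → 57 → 19 → 10 → 17 → 29 → 41 → 26 → 20 → 13 → 5 → 25 → 17  (repeats 17)
174: 174 → 41 → 26 → 20 → 13 → 5 → 25 → 17 → 29 → 41  (repeats 41)
175: 175 → 42 → 2 → 4 → 16 → 20 → 13 → 5 → 25 → 17 → 29 → 41 → 26 → 20  (repeats 20)
176: 176 → 45 → 11 → 26 → 20 → 13 → 5 → 25 → 17 → 29 → 41 → 26  (repeats 26)
base-6 happy: 170

1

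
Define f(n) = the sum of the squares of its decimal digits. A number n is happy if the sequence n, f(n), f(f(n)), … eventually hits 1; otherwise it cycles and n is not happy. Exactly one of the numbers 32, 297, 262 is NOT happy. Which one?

297

32: 32 → 13 → 10 → 1  — reaches 1 (happy)
297: 297 → 134 → 26 → 40 → 16 → 37 → 58 → 89 → 145 → 42 → 20 → 4 → 16  — repeats 16 (not happy)
262: 262 → 44 → 32 → 13 → 10 → 1  — reaches 1 (happy)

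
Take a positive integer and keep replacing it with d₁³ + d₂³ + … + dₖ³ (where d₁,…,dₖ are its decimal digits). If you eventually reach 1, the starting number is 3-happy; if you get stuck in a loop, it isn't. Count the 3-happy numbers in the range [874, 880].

874: 874 → 919 → 1459 → 919  — not 3-happy
875: 875 → 980 → 1241 → 74 → 407 → 407  — not 3-happy
876: 876 → 1071 → 345 → 216 → 225 → 141 → 66 → 432 → 99 → 1458 → 702 → 351 → 153 → 153  — not 3-happy
877: 877 → 1198 → 1243 → 100 → 1  — 3-happy
878: 878 → 1367 → 587 → 980 → 1241 → 74 → 407 → 407  — not 3-happy
879: 879 → 1584 → 702 → 351 → 153 → 153  — not 3-happy
880: 880 → 1024 → 73 → 370 → 370  — not 3-happy
3-happy: 877

1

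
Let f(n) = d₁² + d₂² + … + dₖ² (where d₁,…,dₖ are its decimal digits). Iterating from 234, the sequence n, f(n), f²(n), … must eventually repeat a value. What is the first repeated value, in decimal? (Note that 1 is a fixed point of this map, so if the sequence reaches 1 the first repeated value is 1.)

89

234 → 2² + 3² + 4² = 29
29 → 2² + 9² = 85
85 → 8² + 5² = 89
89 → 8² + 9² = 145
145 → 1² + 4² + 5² = 42
42 → 4² + 2² = 20
20 → 2² + 0² = 4
4 → 4² = 16
16 → 1² + 6² = 37
37 → 3² + 7² = 58
58 → 5² + 8² = 89  — 89 already appeared earlier.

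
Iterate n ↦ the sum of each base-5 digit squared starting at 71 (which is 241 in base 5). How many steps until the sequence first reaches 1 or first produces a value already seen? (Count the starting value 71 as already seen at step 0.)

4

71 = (2,4,1)_5 → 2² + 4² + 1² = 21
21 = (4,1)_5 → 4² + 1² = 17
17 = (3,2)_5 → 3² + 2² = 13
13 = (2,3)_5 → 2² + 3² = 13  — 13 repeats.
That took 4 steps.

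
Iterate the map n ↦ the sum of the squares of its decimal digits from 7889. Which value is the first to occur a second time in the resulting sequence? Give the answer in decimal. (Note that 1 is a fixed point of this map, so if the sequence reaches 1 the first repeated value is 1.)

7889 → 7² + 8² + 8² + 9² = 49 + 64 + 64 + 81 = 258
258 → 2² + 5² + 8² = 4 + 25 + 64 = 93
93 → 9² + 3² = 81 + 9 = 90
90 → 9² + 0² = 81 + 0 = 81
81 → 8² + 1² = 64 + 1 = 65
65 → 6² + 5² = 36 + 25 = 61
61 → 6² + 1² = 36 + 1 = 37
37 → 3² + 7² = 9 + 49 = 58
58 → 5² + 8² = 25 + 64 = 89
89 → 8² + 9² = 64 + 81 = 145
145 → 1² + 4² + 5² = 1 + 16 + 25 = 42
42 → 4² + 2² = 16 + 4 = 20
20 → 2² + 0² = 4 + 0 = 4
4 → 4² = 16
16 → 1² + 6² = 1 + 36 = 37  — 37 already appeared earlier.

37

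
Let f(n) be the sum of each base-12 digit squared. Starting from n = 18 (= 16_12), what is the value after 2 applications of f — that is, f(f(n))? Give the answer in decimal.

10

18 = (1,6)_12 → 1² + 6² = 37
37 = (3,1)_12 → 3² + 1² = 10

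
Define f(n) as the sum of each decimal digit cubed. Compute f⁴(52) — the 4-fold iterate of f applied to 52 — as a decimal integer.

52 → 5³ + 2³ = 125 + 8 = 133
133 → 1³ + 3³ + 3³ = 1 + 27 + 27 = 55
55 → 5³ + 5³ = 125 + 125 = 250
250 → 2³ + 5³ + 0³ = 8 + 125 + 0 = 133

133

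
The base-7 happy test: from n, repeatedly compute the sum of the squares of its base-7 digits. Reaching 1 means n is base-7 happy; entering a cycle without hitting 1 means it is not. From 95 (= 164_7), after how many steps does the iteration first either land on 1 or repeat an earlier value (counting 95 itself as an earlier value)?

95 = (1,6,4)_7 → 1² + 6² + 4² = 1 + 36 + 16 = 53
53 = (1,0,4)_7 → 1² + 0² + 4² = 1 + 0 + 16 = 17
17 = (2,3)_7 → 2² + 3² = 4 + 9 = 13
13 = (1,6)_7 → 1² + 6² = 1 + 36 = 37
37 = (5,2)_7 → 5² + 2² = 25 + 4 = 29
29 = (4,1)_7 → 4² + 1² = 16 + 1 = 17  — 17 repeats.
That took 6 steps.

6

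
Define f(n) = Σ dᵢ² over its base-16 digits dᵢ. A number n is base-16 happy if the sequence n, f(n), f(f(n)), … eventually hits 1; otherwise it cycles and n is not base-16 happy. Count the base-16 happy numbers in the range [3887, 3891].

2

3887: 3887 → 454 → 181 → 146 → 85 → 50 → 13 → 169 → 181  (repeats 181)
3888: 3888 → 234 → 296 → 69 → 41 → 85 → 50 → 13 → 169 → 181 → 146 → 85  (repeats 85)
3889: 3889 → 235 → 317 → 179 → 130 → 68 → 32 → 4 → 16 → 1  (reaches 1)
3890: 3890 → 238 → 392 → 129 → 65 → 17 → 2 → 4 → 16 → 1  (reaches 1)
3891: 3891 → 243 → 234 → 296 → 69 → 41 → 85 → 50 → 13 → 169 → 181 → 146 → 85  (repeats 85)
base-16 happy: 3889, 3890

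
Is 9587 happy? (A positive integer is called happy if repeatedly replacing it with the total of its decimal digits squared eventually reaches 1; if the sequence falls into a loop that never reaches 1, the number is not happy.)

happy

9587 → 219
219 → 86
86 → 100
100 → 1  — reached 1.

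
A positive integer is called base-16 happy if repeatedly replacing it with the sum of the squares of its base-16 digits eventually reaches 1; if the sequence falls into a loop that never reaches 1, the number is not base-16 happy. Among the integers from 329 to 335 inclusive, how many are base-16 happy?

329: 329 → 98 → 40 → 68 → 32 → 4 → 16 → 1  (reaches 1)
330: 330 → 117 → 74 → 116 → 65 → 17 → 2 → 4 → 16 → 1  (reaches 1)
331: 331 → 138 → 164 → 116 → 65 → 17 → 2 → 4 → 16 → 1  (reaches 1)
332: 332 → 161 → 101 → 61 → 178 → 125 → 218 → 269 → 170 → 200 → 208 → 169 → 181 → 146 → 85 → 50 → 13 → 169  (repeats 169)
333: 333 → 186 → 221 → 338 → 30 → 197 → 169 → 181 → 146 → 85 → 50 → 13 → 169  (repeats 169)
334: 334 → 213 → 194 → 148 → 97 → 37 → 29 → 170 → 200 → 208 → 169 → 181 → 146 → 85 → 50 → 13 → 169  (repeats 169)
335: 335 → 242 → 229 → 221 → 338 → 30 → 197 → 169 → 181 → 146 → 85 → 50 → 13 → 169  (repeats 169)
base-16 happy: 329, 330, 331

3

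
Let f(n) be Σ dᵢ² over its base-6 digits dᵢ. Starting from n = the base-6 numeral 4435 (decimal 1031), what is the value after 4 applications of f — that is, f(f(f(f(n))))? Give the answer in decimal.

13

1031 = (4,4,3,5)_6 → 66
66 = (1,5,0)_6 → 26
26 = (4,2)_6 → 20
20 = (3,2)_6 → 13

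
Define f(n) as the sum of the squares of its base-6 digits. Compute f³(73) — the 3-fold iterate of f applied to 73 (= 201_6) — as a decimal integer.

17

73 = (2,0,1)_6 → 2² + 0² + 1² = 4 + 0 + 1 = 5
5 = (5)_6 → 5² = 25
25 = (4,1)_6 → 4² + 1² = 16 + 1 = 17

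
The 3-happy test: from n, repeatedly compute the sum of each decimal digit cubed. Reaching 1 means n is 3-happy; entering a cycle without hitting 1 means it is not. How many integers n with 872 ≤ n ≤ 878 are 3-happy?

872: 872 → 863 → 755 → 593 → 881 → 1025 → 134 → 92 → 737 → 713 → 371 → 371  (repeats 371)
873: 873 → 882 → 1032 → 36 → 243 → 99 → 1458 → 702 → 351 → 153 → 153  (repeats 153)
874: 874 → 919 → 1459 → 919  (repeats 919)
875: 875 → 980 → 1241 → 74 → 407 → 407  (repeats 407)
876: 876 → 1071 → 345 → 216 → 225 → 141 → 66 → 432 → 99 → 1458 → 702 → 351 → 153 → 153  (repeats 153)
877: 877 → 1198 → 1243 → 100 → 1  (reaches 1)
878: 878 → 1367 → 587 → 980 → 1241 → 74 → 407 → 407  (repeats 407)
3-happy: 877

1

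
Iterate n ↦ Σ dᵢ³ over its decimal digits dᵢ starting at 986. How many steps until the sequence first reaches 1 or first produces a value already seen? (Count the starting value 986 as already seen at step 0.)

6

986 → 9³ + 8³ + 6³ = 1457
1457 → 1³ + 4³ + 5³ + 7³ = 533
533 → 5³ + 3³ + 3³ = 179
179 → 1³ + 7³ + 9³ = 1073
1073 → 1³ + 0³ + 7³ + 3³ = 371
371 → 3³ + 7³ + 1³ = 371  — 371 repeats.
That took 6 steps.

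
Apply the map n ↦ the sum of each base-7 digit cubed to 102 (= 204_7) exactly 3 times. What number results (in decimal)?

126

102 = (2,0,4)_7 → 2³ + 0³ + 4³ = 8 + 0 + 64 = 72
72 = (1,3,2)_7 → 1³ + 3³ + 2³ = 1 + 27 + 8 = 36
36 = (5,1)_7 → 5³ + 1³ = 125 + 1 = 126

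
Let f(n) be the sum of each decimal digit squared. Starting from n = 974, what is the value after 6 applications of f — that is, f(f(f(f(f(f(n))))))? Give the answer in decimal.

85

974 → 146
146 → 53
53 → 34
34 → 25
25 → 29
29 → 85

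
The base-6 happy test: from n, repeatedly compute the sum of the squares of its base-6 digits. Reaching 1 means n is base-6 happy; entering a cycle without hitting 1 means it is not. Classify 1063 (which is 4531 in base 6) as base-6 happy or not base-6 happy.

1063 = (4,5,3,1)_6 → 4² + 5² + 3² + 1² = 16 + 25 + 9 + 1 = 51
51 = (1,2,3)_6 → 1² + 2² + 3² = 1 + 4 + 9 = 14
14 = (2,2)_6 → 2² + 2² = 4 + 4 = 8
8 = (1,2)_6 → 1² + 2² = 1 + 4 = 5
5 = (5)_6 → 5² = 25
25 = (4,1)_6 → 4² + 1² = 16 + 1 = 17
17 = (2,5)_6 → 2² + 5² = 4 + 25 = 29
29 = (4,5)_6 → 4² + 5² = 16 + 25 = 41
41 = (1,0,5)_6 → 1² + 0² + 5² = 1 + 0 + 25 = 26
26 = (4,2)_6 → 4² + 2² = 16 + 4 = 20
20 = (3,2)_6 → 3² + 2² = 9 + 4 = 13
13 = (2,1)_6 → 2² + 1² = 4 + 1 = 5  — 5 already seen; the sequence cycles without reaching 1.

not base-6 happy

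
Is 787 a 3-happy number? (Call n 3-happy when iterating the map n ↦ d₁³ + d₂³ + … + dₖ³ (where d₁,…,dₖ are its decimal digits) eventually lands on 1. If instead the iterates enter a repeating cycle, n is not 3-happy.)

787 → 7³ + 8³ + 7³ = 343 + 512 + 343 = 1198
1198 → 1³ + 1³ + 9³ + 8³ = 1 + 1 + 729 + 512 = 1243
1243 → 1³ + 2³ + 4³ + 3³ = 1 + 8 + 64 + 27 = 100
100 → 1³ + 0³ + 0³ = 1 + 0 + 0 = 1  — reached 1.

3-happy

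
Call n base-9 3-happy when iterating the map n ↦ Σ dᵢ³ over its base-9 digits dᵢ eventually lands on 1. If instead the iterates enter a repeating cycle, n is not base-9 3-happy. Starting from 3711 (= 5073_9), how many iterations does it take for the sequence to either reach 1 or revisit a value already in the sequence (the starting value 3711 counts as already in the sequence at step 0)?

3711 = (5,0,7,3)_9 → 5³ + 0³ + 7³ + 3³ = 495
495 = (6,1,0)_9 → 6³ + 1³ + 0³ = 217
217 = (2,6,1)_9 → 2³ + 6³ + 1³ = 225
225 = (2,7,0)_9 → 2³ + 7³ + 0³ = 351
351 = (4,3,0)_9 → 4³ + 3³ + 0³ = 91
91 = (1,1,1)_9 → 1³ + 1³ + 1³ = 3
3 = (3)_9 → 3³ = 27
27 = (3,0)_9 → 3³ + 0³ = 27  — 27 repeats.
That took 8 steps.

8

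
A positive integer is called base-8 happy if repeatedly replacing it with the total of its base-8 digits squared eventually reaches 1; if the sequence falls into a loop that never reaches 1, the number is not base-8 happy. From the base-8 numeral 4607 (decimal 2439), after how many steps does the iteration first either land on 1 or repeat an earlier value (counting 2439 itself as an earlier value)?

6

2439 = (4,6,0,7)_8 → 4² + 6² + 0² + 7² = 16 + 36 + 0 + 49 = 101
101 = (1,4,5)_8 → 1² + 4² + 5² = 1 + 16 + 25 = 42
42 = (5,2)_8 → 5² + 2² = 25 + 4 = 29
29 = (3,5)_8 → 3² + 5² = 9 + 25 = 34
34 = (4,2)_8 → 4² + 2² = 16 + 4 = 20
20 = (2,4)_8 → 2² + 4² = 4 + 16 = 20  — 20 repeats.
That took 6 steps.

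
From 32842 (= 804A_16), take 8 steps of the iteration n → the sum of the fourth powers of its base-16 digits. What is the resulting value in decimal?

32842 = (8,0,4,10)_16 → 8⁴ + 0⁴ + 4⁴ + 10⁴ = 4096 + 0 + 256 + 10000 = 14352
14352 = (3,8,1,0)_16 → 3⁴ + 8⁴ + 1⁴ + 0⁴ = 81 + 4096 + 1 + 0 = 4178
4178 = (1,0,5,2)_16 → 1⁴ + 0⁴ + 5⁴ + 2⁴ = 1 + 0 + 625 + 16 = 642
642 = (2,8,2)_16 → 2⁴ + 8⁴ + 2⁴ = 16 + 4096 + 16 = 4128
4128 = (1,0,2,0)_16 → 1⁴ + 0⁴ + 2⁴ + 0⁴ = 1 + 0 + 16 + 0 = 17
17 = (1,1)_16 → 1⁴ + 1⁴ = 1 + 1 = 2
2 = (2)_16 → 2⁴ = 16
16 = (1,0)_16 → 1⁴ + 0⁴ = 1 + 0 = 1

1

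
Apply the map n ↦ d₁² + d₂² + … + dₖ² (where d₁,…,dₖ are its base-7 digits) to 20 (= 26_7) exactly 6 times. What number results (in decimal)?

20 = (2,6)_7 → 2² + 6² = 4 + 36 = 40
40 = (5,5)_7 → 5² + 5² = 25 + 25 = 50
50 = (1,0,1)_7 → 1² + 0² + 1² = 1 + 0 + 1 = 2
2 = (2)_7 → 2² = 4
4 = (4)_7 → 4² = 16
16 = (2,2)_7 → 2² + 2² = 4 + 4 = 8

8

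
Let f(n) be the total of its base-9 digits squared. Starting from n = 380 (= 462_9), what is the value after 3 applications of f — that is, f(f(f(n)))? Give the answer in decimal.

32

380 = (4,6,2)_9 → 4² + 6² + 2² = 16 + 36 + 4 = 56
56 = (6,2)_9 → 6² + 2² = 36 + 4 = 40
40 = (4,4)_9 → 4² + 4² = 16 + 16 = 32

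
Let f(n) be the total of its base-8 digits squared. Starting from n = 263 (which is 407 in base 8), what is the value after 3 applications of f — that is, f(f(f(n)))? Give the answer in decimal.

263 = (4,0,7)_8 → 4² + 0² + 7² = 65
65 = (1,0,1)_8 → 1² + 0² + 1² = 2
2 = (2)_8 → 2² = 4

4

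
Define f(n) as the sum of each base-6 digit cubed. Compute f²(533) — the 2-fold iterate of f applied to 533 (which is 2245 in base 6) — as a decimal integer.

533 = (2,2,4,5)_6 → 205
205 = (5,4,1)_6 → 190

190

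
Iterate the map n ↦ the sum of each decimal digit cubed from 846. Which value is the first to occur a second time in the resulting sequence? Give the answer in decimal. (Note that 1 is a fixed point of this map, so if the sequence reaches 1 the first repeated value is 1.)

153

846 → 8³ + 4³ + 6³ = 792
792 → 7³ + 9³ + 2³ = 1080
1080 → 1³ + 0³ + 8³ + 0³ = 513
513 → 5³ + 1³ + 3³ = 153
153 → 1³ + 5³ + 3³ = 153  — 153 already appeared earlier.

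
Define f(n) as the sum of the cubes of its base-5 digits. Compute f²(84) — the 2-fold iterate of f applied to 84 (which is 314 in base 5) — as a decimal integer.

84 = (3,1,4)_5 → 92
92 = (3,3,2)_5 → 62

62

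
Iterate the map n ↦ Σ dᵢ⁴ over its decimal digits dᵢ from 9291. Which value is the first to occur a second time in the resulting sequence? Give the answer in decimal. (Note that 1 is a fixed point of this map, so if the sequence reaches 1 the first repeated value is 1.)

13139

9291 → 13139
13139 → 6725
6725 → 4338
4338 → 4514
4514 → 1138
1138 → 4179
4179 → 9219
9219 → 13139  — 13139 already appeared earlier.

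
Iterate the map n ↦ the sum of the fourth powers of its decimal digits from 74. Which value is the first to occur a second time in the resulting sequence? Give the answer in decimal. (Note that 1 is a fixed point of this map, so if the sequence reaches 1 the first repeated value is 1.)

4338

74 → 7⁴ + 4⁴ = 2401 + 256 = 2657
2657 → 2⁴ + 6⁴ + 5⁴ + 7⁴ = 16 + 1296 + 625 + 2401 = 4338
4338 → 4⁴ + 3⁴ + 3⁴ + 8⁴ = 256 + 81 + 81 + 4096 = 4514
4514 → 4⁴ + 5⁴ + 1⁴ + 4⁴ = 256 + 625 + 1 + 256 = 1138
1138 → 1⁴ + 1⁴ + 3⁴ + 8⁴ = 1 + 1 + 81 + 4096 = 4179
4179 → 4⁴ + 1⁴ + 7⁴ + 9⁴ = 256 + 1 + 2401 + 6561 = 9219
9219 → 9⁴ + 2⁴ + 1⁴ + 9⁴ = 6561 + 16 + 1 + 6561 = 13139
13139 → 1⁴ + 3⁴ + 1⁴ + 3⁴ + 9⁴ = 1 + 81 + 1 + 81 + 6561 = 6725
6725 → 6⁴ + 7⁴ + 2⁴ + 5⁴ = 1296 + 2401 + 16 + 625 = 4338  — 4338 already appeared earlier.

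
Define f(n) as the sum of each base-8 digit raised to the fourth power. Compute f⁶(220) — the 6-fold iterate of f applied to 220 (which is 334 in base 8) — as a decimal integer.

257

220 = (3,3,4)_8 → 3⁴ + 3⁴ + 4⁴ = 81 + 81 + 256 = 418
418 = (6,4,2)_8 → 6⁴ + 4⁴ + 2⁴ = 1296 + 256 + 16 = 1568
1568 = (3,0,4,0)_8 → 3⁴ + 0⁴ + 4⁴ + 0⁴ = 81 + 0 + 256 + 0 = 337
337 = (5,2,1)_8 → 5⁴ + 2⁴ + 1⁴ = 625 + 16 + 1 = 642
642 = (1,2,0,2)_8 → 1⁴ + 2⁴ + 0⁴ + 2⁴ = 1 + 16 + 0 + 16 = 33
33 = (4,1)_8 → 4⁴ + 1⁴ = 256 + 1 = 257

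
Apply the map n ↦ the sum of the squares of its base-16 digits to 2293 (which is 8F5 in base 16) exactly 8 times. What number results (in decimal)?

2293 = (8,15,5)_16 → 314
314 = (1,3,10)_16 → 110
110 = (6,14)_16 → 232
232 = (14,8)_16 → 260
260 = (1,0,4)_16 → 17
17 = (1,1)_16 → 2
2 = (2)_16 → 4
4 = (4)_16 → 16

16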